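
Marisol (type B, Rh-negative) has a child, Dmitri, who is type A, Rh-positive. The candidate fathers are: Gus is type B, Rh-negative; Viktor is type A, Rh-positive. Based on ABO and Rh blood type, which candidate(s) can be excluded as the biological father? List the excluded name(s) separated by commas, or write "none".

Gus

A candidate is excluded only if no genotype consistent with his phenotype could produce a type A, Rh-positive child with a type B, Rh-negative mother.
Gus (type B, Rh-): no genotype consistent with that phenotype can produce a type-A Rh+ child with a type-B mother.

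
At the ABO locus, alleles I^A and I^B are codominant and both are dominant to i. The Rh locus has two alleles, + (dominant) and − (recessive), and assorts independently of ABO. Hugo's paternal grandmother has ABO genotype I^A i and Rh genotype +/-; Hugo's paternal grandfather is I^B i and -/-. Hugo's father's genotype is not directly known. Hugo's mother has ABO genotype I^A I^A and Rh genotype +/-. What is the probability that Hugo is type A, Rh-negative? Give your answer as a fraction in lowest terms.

9/32

Hugo's father's ABO genotype from I^A i × I^B i: 1/4 I^A I^B, 1/4 I^A i, 1/4 I^B i, 1/4 i i.
Crossing each possibility with the mother I^A I^A and summing P(type A): 1/4·1/2 + 1/4·1 + 1/4·1/2 + 1/4·1 = 3/4.
Similarly for Rh via the father's Rh distribution: P(Rh-) = 3/8.
Independent loci: 3/4 × 3/8 = 9/32.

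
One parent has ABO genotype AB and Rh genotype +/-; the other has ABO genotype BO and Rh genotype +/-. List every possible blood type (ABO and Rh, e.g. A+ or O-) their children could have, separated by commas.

A+, A-, B+, B-, AB+, AB-

Gametes from AB × BO give offspring ABO genotypes AB, AO, BB, BO, i.e. phenotypes A, B, AB.
Rh cross +/- × +/- → phenotypes Rh+, Rh-.
Combining independently: A+, A-, B+, B-, AB+, AB-.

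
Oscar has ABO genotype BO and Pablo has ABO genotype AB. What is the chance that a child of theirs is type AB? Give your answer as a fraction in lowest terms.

ABO cross BO × AB → offspring phenotypes: 1/4 A, 1/2 B, 1/4 AB.
So P(type AB) = 1/4.

1/4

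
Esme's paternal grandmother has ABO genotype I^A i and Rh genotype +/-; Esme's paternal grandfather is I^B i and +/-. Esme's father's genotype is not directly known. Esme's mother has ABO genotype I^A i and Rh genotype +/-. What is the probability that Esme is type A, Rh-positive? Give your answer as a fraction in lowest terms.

3/8

Esme's father's ABO genotype from I^A i × I^B i: 1/4 I^A I^B, 1/4 I^A i, 1/4 I^B i, 1/4 i i.
Crossing each possibility with the mother I^A i and summing P(type A): 1/4·1/2 + 1/4·3/4 + 1/4·1/4 + 1/4·1/2 = 1/2.
Similarly for Rh via the father's Rh distribution: P(Rh+) = 3/4.
Independent loci: 1/2 × 3/4 = 3/8.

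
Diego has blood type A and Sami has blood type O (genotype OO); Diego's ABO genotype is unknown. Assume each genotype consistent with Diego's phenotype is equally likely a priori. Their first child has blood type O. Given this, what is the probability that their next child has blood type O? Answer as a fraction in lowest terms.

1/2

Possible genotypes: Diego ∈ {AA, AO}; Sami ∈ {OO}.
Weight each parental genotype pair by prior × P(type-O child):
  AO × OO: posterior weight 1; P(next child type O) = 1/2.
Weighted sum = 1/2.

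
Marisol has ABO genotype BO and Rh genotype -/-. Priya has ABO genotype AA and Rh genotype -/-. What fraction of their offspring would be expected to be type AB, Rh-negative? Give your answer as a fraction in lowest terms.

ABO cross BO × AA → offspring phenotypes: 1/2 A, 1/2 AB.
Rh cross -/- × -/- → 1 Rh-.
Independent loci: P(type AB, Rh-negative) = 1/2 × 1 = 1/2.

1/2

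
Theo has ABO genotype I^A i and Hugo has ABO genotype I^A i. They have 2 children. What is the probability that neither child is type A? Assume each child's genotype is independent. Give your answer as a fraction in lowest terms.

ABO cross I^A i × I^A i → 1/4 O, 3/4 A.
So P(type A) = 3/4 per child.
P(not type A) = 1/4 for one child; (1/4)^2 = 1/16.

1/16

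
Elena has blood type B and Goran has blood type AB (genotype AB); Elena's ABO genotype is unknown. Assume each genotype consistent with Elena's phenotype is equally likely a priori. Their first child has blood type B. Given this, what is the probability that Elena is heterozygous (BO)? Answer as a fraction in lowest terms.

1/2

Possible genotypes: Elena ∈ {BB, BO}; Goran ∈ {AB}.
Weight each parental genotype pair by prior × P(type-B child):
  BB × AB: posterior weight 1/2.
  BO × AB: posterior weight 1/2.
Sum the posterior weight over pairs where Elena is BO: 1/2.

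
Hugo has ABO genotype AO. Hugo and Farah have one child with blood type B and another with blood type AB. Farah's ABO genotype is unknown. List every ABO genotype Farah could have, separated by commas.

For each candidate genotype of Farah, check whether crossing it with AO can produce every observed child phenotype.
  AA → possible child types {A} ✗
  AB → possible child types {A, B, AB} ✓
  AO → possible child types {O, A} ✗
  BB → possible child types {B, AB} ✓
  BO → possible child types {O, A, B, AB} ✓
  OO → possible child types {O, A} ✗

AB, BB, BO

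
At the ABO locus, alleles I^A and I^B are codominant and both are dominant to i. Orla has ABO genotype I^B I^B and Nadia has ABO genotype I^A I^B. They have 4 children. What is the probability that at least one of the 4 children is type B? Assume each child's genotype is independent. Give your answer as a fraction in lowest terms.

ABO cross I^B I^B × I^A I^B → 1/2 B, 1/2 AB.
So P(type B) = 1/2 per child.
P(none) = (1/2)^4 = 1/16; P(at least one) = 1 − 1/16 = 15/16.

15/16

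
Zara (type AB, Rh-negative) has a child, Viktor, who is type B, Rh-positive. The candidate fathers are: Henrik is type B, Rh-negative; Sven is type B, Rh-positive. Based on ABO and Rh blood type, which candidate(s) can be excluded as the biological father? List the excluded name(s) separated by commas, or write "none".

A candidate is excluded only if no genotype consistent with his phenotype could produce a type B, Rh-positive child with a type AB, Rh-negative mother.
Henrik (type B, Rh-): no genotype consistent with that phenotype can produce a type-B Rh+ child with a type-AB mother.

Henrik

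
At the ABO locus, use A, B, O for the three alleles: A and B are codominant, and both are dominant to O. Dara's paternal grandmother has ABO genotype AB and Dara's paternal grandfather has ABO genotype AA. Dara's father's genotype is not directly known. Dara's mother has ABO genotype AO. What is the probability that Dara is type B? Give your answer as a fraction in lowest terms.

1/8

Dara's father's ABO genotype from AB × AA: 1/2 AA, 1/2 AB.
Crossing each possibility with the mother AO and summing P(type B): 1/2·0 + 1/2·1/4 = 1/8.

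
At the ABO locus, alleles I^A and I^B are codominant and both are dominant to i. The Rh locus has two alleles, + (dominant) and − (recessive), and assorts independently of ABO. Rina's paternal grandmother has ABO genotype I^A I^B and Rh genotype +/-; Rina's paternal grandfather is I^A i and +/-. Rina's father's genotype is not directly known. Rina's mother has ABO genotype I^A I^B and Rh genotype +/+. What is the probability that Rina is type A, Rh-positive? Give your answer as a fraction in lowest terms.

Rina's father's ABO genotype from I^A I^B × I^A i: 1/4 I^A I^A, 1/4 I^A I^B, 1/4 I^A i, 1/4 I^B i.
Crossing each possibility with the mother I^A I^B and summing P(type A): 1/4·1/2 + 1/4·1/4 + 1/4·1/2 + 1/4·1/4 = 3/8.
Similarly for Rh via the father's Rh distribution: P(Rh+) = 1.
Independent loci: 3/8 × 1 = 3/8.

3/8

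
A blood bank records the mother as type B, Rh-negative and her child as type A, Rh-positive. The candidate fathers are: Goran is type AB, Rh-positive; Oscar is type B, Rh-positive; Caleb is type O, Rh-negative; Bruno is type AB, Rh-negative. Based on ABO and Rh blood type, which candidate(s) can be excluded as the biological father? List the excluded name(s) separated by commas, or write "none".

A candidate is excluded only if no genotype consistent with his phenotype could produce a type A, Rh-positive child with a type B, Rh-negative mother.
Oscar (type B, Rh+): no genotype consistent with that phenotype can produce a type-A Rh+ child with a type-B mother.
Caleb (type O, Rh-): no genotype consistent with that phenotype can produce a type-A Rh+ child with a type-B mother.
Bruno (type AB, Rh-): no genotype consistent with that phenotype can produce a type-A Rh+ child with a type-B mother.

Oscar, Caleb, Bruno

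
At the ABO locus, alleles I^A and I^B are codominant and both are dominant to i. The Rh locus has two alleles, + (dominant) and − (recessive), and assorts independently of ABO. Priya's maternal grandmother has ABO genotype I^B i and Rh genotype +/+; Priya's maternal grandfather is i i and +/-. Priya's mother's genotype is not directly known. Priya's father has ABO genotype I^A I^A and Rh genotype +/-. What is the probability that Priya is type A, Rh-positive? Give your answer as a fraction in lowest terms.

21/32

Priya's mother's ABO genotype from I^B i × i i: 1/2 I^B i, 1/2 i i.
Crossing each possibility with the father I^A I^A and summing P(type A): 1/2·1/2 + 1/2·1 = 3/4.
Similarly for Rh via the mother's Rh distribution: P(Rh+) = 7/8.
Independent loci: 3/4 × 7/8 = 21/32.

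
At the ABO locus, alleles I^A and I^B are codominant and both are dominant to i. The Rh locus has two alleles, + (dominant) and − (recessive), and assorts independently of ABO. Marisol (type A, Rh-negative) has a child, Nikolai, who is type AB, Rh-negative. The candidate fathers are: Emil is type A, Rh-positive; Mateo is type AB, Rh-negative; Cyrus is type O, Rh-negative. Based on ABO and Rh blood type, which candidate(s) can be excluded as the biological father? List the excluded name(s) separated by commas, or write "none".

Emil, Cyrus

A candidate is excluded only if no genotype consistent with his phenotype could produce a type AB, Rh-negative child with a type A, Rh-negative mother.
Emil (type A, Rh+): no genotype consistent with that phenotype can produce a type-AB Rh- child with a type-A mother.
Cyrus (type O, Rh-): no genotype consistent with that phenotype can produce a type-AB Rh- child with a type-A mother.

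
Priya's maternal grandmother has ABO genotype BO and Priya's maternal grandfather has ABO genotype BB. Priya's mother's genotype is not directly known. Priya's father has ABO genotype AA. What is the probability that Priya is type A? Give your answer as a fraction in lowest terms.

1/4

Priya's mother's ABO genotype from BO × BB: 1/2 BB, 1/2 BO.
Crossing each possibility with the father AA and summing P(type A): 1/2·0 + 1/2·1/2 = 1/4.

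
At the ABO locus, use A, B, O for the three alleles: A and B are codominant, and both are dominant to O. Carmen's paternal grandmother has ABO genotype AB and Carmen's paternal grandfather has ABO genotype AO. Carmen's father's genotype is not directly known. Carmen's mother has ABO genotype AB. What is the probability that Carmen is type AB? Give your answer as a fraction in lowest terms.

Carmen's father's ABO genotype from AB × AO: 1/4 AA, 1/4 AB, 1/4 AO, 1/4 BO.
Crossing each possibility with the mother AB and summing P(type AB): 1/4·1/2 + 1/4·1/2 + 1/4·1/4 + 1/4·1/4 = 3/8.

3/8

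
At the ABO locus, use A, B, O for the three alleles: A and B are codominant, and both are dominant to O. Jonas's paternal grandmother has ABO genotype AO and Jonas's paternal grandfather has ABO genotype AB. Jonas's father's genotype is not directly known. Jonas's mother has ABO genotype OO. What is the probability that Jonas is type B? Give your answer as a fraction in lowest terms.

Jonas's father's ABO genotype from AO × AB: 1/4 AA, 1/4 AB, 1/4 AO, 1/4 BO.
Crossing each possibility with the mother OO and summing P(type B): 1/4·0 + 1/4·1/2 + 1/4·0 + 1/4·1/2 = 1/4.

1/4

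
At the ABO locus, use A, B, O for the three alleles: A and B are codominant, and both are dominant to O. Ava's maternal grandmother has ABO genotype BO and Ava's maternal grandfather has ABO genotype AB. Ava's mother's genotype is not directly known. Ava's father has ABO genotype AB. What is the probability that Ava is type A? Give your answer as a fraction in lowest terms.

1/4

Ava's mother's ABO genotype from BO × AB: 1/4 AB, 1/4 AO, 1/4 BB, 1/4 BO.
Crossing each possibility with the father AB and summing P(type A): 1/4·1/4 + 1/4·1/2 + 1/4·0 + 1/4·1/4 = 1/4.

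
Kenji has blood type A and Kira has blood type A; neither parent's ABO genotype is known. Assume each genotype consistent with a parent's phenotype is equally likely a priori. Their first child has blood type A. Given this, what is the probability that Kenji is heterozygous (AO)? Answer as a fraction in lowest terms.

7/15

Possible genotypes: Kenji ∈ {AA, AO}; Kira ∈ {AA, AO}.
Weight each parental genotype pair by prior × P(type-A child):
  AA × AA: posterior weight 4/15.
  AA × AO: posterior weight 4/15.
  AO × AA: posterior weight 4/15.
  AO × AO: posterior weight 1/5.
Sum the posterior weight over pairs where Kenji is AO: 7/15.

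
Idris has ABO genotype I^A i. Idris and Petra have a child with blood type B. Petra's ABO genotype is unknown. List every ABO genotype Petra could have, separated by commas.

For each candidate genotype of Petra, check whether crossing it with I^A i can produce every observed child phenotype.
  I^A I^A → possible child types {A} ✗
  I^A I^B → possible child types {A, B, AB} ✓
  I^A i → possible child types {O, A} ✗
  I^B I^B → possible child types {B, AB} ✓
  I^B i → possible child types {O, A, B, AB} ✓
  i i → possible child types {O, A} ✗

I^A I^B, I^B I^B, I^B i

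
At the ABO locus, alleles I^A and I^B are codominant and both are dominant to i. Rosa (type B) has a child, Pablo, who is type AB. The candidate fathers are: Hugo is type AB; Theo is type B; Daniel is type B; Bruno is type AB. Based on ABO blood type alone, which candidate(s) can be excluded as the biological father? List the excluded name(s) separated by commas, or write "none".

Theo, Daniel

A candidate is excluded only if no genotype consistent with his phenotype could produce a type AB child with a type B mother.
Theo (type B): no genotype consistent with that phenotype can produce a type-AB child with a type-B mother.
Daniel (type B): no genotype consistent with that phenotype can produce a type-AB child with a type-B mother.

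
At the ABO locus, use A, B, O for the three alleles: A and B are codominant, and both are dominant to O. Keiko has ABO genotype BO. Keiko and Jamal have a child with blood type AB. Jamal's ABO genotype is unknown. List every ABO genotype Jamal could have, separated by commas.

For each candidate genotype of Jamal, check whether crossing it with BO can produce every observed child phenotype.
  AA → possible child types {A, AB} ✓
  AB → possible child types {A, B, AB} ✓
  AO → possible child types {O, A, B, AB} ✓
  BB → possible child types {B} ✗
  BO → possible child types {O, B} ✗
  OO → possible child types {O, B} ✗

AA, AB, AO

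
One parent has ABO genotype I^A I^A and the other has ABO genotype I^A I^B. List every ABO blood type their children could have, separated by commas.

Gametes from I^A I^A × I^A I^B give offspring ABO genotypes I^A I^A, I^A I^B, i.e. phenotypes A, AB.

A, AB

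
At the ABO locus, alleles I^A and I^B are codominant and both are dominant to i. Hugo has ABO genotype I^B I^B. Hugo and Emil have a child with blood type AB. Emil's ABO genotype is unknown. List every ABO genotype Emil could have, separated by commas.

I^A I^A, I^A I^B, I^A i

For each candidate genotype of Emil, check whether crossing it with I^B I^B can produce every observed child phenotype.
  I^A I^A → possible child types {AB} ✓
  I^A I^B → possible child types {B, AB} ✓
  I^A i → possible child types {B, AB} ✓
  I^B I^B → possible child types {B} ✗
  I^B i → possible child types {B} ✗
  i i → possible child types {B} ✗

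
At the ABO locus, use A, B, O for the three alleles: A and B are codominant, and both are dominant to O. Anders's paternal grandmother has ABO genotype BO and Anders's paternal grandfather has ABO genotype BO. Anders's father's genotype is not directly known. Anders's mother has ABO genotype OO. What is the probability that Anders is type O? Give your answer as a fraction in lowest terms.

1/2

Anders's father's ABO genotype from BO × BO: 1/4 BB, 1/2 BO, 1/4 OO.
Crossing each possibility with the mother OO and summing P(type O): 1/4·0 + 1/2·1/2 + 1/4·1 = 1/2.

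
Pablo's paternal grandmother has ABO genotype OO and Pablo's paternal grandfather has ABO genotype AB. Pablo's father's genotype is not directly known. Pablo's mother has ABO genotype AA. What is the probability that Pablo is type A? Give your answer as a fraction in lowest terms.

Pablo's father's ABO genotype from OO × AB: 1/2 AO, 1/2 BO.
Crossing each possibility with the mother AA and summing P(type A): 1/2·1 + 1/2·1/2 = 3/4.

3/4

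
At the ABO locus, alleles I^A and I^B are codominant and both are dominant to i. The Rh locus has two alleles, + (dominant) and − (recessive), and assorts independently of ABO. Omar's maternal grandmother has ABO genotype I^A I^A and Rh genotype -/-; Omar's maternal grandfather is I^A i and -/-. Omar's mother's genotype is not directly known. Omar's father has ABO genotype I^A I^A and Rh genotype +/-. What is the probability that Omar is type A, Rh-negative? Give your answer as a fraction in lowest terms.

Omar's mother's ABO genotype from I^A I^A × I^A i: 1/2 I^A I^A, 1/2 I^A i.
Crossing each possibility with the father I^A I^A and summing P(type A): 1/2·1 + 1/2·1 = 1.
Similarly for Rh via the mother's Rh distribution: P(Rh-) = 1/2.
Independent loci: 1 × 1/2 = 1/2.

1/2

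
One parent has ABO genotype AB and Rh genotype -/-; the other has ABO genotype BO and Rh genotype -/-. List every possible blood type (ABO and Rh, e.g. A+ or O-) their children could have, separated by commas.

Gametes from AB × BO give offspring ABO genotypes AB, AO, BB, BO, i.e. phenotypes A, B, AB.
Rh cross -/- × -/- → phenotypes Rh-.
Combining independently: A-, B-, AB-.

A-, B-, AB-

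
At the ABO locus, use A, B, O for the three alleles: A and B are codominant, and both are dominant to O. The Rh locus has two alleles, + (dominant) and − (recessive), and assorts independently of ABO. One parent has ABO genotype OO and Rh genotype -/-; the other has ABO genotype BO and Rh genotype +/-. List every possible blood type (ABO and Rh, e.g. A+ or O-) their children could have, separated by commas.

O+, O-, B+, B-

Gametes from OO × BO give offspring ABO genotypes BO, OO, i.e. phenotypes O, B.
Rh cross -/- × +/- → phenotypes Rh+, Rh-.
Combining independently: O+, O-, B+, B-.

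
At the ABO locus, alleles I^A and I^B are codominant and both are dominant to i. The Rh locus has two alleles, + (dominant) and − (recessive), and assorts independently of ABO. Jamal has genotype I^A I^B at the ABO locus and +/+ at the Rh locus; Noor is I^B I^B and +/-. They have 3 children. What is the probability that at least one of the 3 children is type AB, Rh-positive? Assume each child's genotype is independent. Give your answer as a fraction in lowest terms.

7/8

ABO cross I^A I^B × I^B I^B → 1/2 B, 1/2 AB.
Rh cross +/+ × +/- → 1 Rh+; so P(type AB, Rh-positive) = 1/2 × 1 = 1/2 per child.
P(none) = (1/2)^3 = 1/8; P(at least one) = 1 − 1/8 = 7/8.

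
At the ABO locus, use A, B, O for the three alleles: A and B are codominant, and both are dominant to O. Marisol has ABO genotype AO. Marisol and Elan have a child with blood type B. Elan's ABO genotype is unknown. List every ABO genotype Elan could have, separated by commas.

For each candidate genotype of Elan, check whether crossing it with AO can produce every observed child phenotype.
  AA → possible child types {A} ✗
  AB → possible child types {A, B, AB} ✓
  AO → possible child types {O, A} ✗
  BB → possible child types {B, AB} ✓
  BO → possible child types {O, A, B, AB} ✓
  OO → possible child types {O, A} ✗

AB, BB, BO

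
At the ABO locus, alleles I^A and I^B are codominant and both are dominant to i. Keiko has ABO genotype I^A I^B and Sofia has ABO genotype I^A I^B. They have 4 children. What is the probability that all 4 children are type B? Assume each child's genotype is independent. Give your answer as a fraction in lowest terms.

ABO cross I^A I^B × I^A I^B → 1/4 A, 1/4 B, 1/2 AB.
So P(type B) = 1/4 per child.
All 4 independent: (1/4)^4 = 1/256.

1/256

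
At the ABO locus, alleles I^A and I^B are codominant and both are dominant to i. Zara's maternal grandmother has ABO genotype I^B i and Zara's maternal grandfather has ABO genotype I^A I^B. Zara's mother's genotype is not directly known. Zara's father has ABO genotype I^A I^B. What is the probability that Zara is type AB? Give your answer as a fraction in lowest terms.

Zara's mother's ABO genotype from I^B i × I^A I^B: 1/4 I^A I^B, 1/4 I^A i, 1/4 I^B I^B, 1/4 I^B i.
Crossing each possibility with the father I^A I^B and summing P(type AB): 1/4·1/2 + 1/4·1/4 + 1/4·1/2 + 1/4·1/4 = 3/8.

3/8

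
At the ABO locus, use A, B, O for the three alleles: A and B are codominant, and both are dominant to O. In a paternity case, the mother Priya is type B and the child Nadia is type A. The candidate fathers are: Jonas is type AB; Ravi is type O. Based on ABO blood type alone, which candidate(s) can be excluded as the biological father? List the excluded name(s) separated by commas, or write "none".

Ravi

A candidate is excluded only if no genotype consistent with his phenotype could produce a type A child with a type B mother.
Ravi (type O): no genotype consistent with that phenotype can produce a type-A child with a type-B mother.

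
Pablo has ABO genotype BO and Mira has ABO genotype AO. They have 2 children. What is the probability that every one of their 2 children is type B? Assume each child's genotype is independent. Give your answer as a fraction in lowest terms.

ABO cross BO × AO → 1/4 O, 1/4 A, 1/4 B, 1/4 AB.
So P(type B) = 1/4 per child.
All 2 independent: (1/4)^2 = 1/16.

1/16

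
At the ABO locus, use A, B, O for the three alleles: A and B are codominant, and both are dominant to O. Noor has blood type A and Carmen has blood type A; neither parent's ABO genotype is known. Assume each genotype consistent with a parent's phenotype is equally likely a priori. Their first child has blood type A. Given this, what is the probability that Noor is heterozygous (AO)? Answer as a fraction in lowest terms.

7/15

Possible genotypes: Noor ∈ {AA, AO}; Carmen ∈ {AA, AO}.
Weight each parental genotype pair by prior × P(type-A child):
  AA × AA: posterior weight 4/15.
  AA × AO: posterior weight 4/15.
  AO × AA: posterior weight 4/15.
  AO × AO: posterior weight 1/5.
Sum the posterior weight over pairs where Noor is AO: 7/15.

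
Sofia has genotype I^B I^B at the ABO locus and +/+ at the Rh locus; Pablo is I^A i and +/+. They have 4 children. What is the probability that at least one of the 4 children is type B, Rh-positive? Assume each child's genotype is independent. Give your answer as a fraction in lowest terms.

15/16

ABO cross I^B I^B × I^A i → 1/2 B, 1/2 AB.
Rh cross +/+ × +/+ → 1 Rh+; so P(type B, Rh-positive) = 1/2 × 1 = 1/2 per child.
P(none) = (1/2)^4 = 1/16; P(at least one) = 1 − 1/16 = 15/16.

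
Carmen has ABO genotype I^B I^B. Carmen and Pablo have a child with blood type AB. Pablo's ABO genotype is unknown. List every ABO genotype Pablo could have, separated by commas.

I^A I^A, I^A I^B, I^A i

For each candidate genotype of Pablo, check whether crossing it with I^B I^B can produce every observed child phenotype.
  I^A I^A → possible child types {AB} ✓
  I^A I^B → possible child types {B, AB} ✓
  I^A i → possible child types {B, AB} ✓
  I^B I^B → possible child types {B} ✗
  I^B i → possible child types {B} ✗
  i i → possible child types {B} ✗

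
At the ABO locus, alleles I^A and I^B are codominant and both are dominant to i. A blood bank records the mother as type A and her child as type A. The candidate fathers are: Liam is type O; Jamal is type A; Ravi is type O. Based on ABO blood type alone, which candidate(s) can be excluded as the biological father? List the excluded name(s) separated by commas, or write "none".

none

A candidate is excluded only if no genotype consistent with his phenotype could produce a type A child with a type A mother.
Every candidate has at least one consistent genotype combination, so none can be excluded.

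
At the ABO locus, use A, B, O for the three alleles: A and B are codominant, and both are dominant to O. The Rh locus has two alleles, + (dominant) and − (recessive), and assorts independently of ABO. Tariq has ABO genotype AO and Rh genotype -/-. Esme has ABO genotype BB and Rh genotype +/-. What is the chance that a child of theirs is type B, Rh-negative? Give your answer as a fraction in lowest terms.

1/4

ABO cross AO × BB → offspring phenotypes: 1/2 B, 1/2 AB.
Rh cross -/- × +/- → 1/2 Rh+, 1/2 Rh-.
Independent loci: P(type B, Rh-negative) = 1/2 × 1/2 = 1/4.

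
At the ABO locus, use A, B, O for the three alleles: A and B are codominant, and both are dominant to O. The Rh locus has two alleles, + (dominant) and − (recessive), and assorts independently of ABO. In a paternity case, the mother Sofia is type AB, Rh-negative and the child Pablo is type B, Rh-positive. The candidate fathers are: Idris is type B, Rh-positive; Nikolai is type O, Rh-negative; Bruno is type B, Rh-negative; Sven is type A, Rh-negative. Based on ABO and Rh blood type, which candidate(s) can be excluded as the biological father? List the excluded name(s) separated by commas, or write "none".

A candidate is excluded only if no genotype consistent with his phenotype could produce a type B, Rh-positive child with a type AB, Rh-negative mother.
Nikolai (type O, Rh-): no genotype consistent with that phenotype can produce a type-B Rh+ child with a type-AB mother.
Bruno (type B, Rh-): no genotype consistent with that phenotype can produce a type-B Rh+ child with a type-AB mother.
Sven (type A, Rh-): no genotype consistent with that phenotype can produce a type-B Rh+ child with a type-AB mother.

Nikolai, Bruno, Sven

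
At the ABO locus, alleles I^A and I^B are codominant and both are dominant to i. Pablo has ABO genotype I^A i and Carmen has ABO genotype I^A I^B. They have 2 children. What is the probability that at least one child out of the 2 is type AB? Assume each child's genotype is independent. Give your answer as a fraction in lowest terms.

7/16

ABO cross I^A i × I^A I^B → 1/2 A, 1/4 B, 1/4 AB.
So P(type AB) = 1/4 per child.
P(none) = (3/4)^2 = 9/16; P(at least one) = 1 − 9/16 = 7/16.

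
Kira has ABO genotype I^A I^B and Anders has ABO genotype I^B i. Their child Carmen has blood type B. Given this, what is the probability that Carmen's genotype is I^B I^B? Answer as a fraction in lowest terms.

1/2

Cross I^A I^B × I^B i → 1/4 I^A I^B, 1/4 I^A i, 1/4 I^B I^B, 1/4 I^B i.
Type-B genotypes among offspring: I^B I^B (1/4), I^B i (1/4); total 1/2.
P(I^B I^B | type B) = (1/4) / (1/2) = 1/2.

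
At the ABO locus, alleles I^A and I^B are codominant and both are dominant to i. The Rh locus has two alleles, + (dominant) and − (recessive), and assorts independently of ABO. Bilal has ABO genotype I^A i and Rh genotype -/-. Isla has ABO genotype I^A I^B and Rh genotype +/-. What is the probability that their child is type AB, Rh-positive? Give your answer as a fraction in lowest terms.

ABO cross I^A i × I^A I^B → offspring phenotypes: 1/2 A, 1/4 B, 1/4 AB.
Rh cross -/- × +/- → 1/2 Rh+, 1/2 Rh-.
Independent loci: P(type AB, Rh-positive) = 1/4 × 1/2 = 1/8.

1/8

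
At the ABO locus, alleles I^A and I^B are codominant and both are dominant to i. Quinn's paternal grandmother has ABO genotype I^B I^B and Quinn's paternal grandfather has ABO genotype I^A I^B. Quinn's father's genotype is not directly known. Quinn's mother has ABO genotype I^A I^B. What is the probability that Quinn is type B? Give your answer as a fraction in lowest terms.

3/8

Quinn's father's ABO genotype from I^B I^B × I^A I^B: 1/2 I^A I^B, 1/2 I^B I^B.
Crossing each possibility with the mother I^A I^B and summing P(type B): 1/2·1/4 + 1/2·1/2 = 3/8.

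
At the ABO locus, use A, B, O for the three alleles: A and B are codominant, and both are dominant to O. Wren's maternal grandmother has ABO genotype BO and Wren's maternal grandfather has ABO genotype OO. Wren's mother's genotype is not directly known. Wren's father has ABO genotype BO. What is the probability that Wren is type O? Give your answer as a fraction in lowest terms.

3/8

Wren's mother's ABO genotype from BO × OO: 1/2 BO, 1/2 OO.
Crossing each possibility with the father BO and summing P(type O): 1/2·1/4 + 1/2·1/2 = 3/8.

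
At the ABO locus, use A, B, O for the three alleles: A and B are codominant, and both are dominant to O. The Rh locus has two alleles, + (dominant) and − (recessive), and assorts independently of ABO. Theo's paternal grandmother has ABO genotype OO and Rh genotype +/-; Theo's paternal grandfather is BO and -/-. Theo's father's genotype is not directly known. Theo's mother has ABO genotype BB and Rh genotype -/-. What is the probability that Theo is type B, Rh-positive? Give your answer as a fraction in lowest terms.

1/4

Theo's father's ABO genotype from OO × BO: 1/2 BO, 1/2 OO.
Crossing each possibility with the mother BB and summing P(type B): 1/2·1 + 1/2·1 = 1.
Similarly for Rh via the father's Rh distribution: P(Rh+) = 1/4.
Independent loci: 1 × 1/4 = 1/4.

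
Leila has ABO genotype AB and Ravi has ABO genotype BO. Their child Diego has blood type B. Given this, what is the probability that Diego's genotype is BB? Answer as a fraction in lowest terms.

Cross AB × BO → 1/4 AB, 1/4 AO, 1/4 BB, 1/4 BO.
Type-B genotypes among offspring: BB (1/4), BO (1/4); total 1/2.
P(BB | type B) = (1/4) / (1/2) = 1/2.

1/2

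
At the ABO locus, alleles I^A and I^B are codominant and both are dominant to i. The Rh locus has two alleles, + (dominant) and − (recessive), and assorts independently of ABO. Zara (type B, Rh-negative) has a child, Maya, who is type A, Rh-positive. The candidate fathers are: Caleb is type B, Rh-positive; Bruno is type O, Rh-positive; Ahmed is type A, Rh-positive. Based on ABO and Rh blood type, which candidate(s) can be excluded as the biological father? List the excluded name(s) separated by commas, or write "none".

Caleb, Bruno

A candidate is excluded only if no genotype consistent with his phenotype could produce a type A, Rh-positive child with a type B, Rh-negative mother.
Caleb (type B, Rh+): no genotype consistent with that phenotype can produce a type-A Rh+ child with a type-B mother.
Bruno (type O, Rh+): no genotype consistent with that phenotype can produce a type-A Rh+ child with a type-B mother.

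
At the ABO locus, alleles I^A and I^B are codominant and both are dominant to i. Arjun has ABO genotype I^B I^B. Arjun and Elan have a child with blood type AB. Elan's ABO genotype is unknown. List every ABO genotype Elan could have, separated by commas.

I^A I^A, I^A I^B, I^A i

For each candidate genotype of Elan, check whether crossing it with I^B I^B can produce every observed child phenotype.
  I^A I^A → possible child types {AB} ✓
  I^A I^B → possible child types {B, AB} ✓
  I^A i → possible child types {B, AB} ✓
  I^B I^B → possible child types {B} ✗
  I^B i → possible child types {B} ✗
  i i → possible child types {B} ✗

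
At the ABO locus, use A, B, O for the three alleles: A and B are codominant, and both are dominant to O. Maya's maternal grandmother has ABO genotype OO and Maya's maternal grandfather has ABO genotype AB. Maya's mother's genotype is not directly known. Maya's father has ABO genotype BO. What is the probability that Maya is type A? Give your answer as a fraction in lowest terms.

Maya's mother's ABO genotype from OO × AB: 1/2 AO, 1/2 BO.
Crossing each possibility with the father BO and summing P(type A): 1/2·1/4 + 1/2·0 = 1/8.

1/8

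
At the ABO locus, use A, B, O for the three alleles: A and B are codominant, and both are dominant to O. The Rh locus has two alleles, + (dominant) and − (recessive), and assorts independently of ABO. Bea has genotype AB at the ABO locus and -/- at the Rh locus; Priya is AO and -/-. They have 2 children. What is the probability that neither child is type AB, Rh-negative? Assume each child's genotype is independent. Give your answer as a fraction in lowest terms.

ABO cross AB × AO → 1/2 A, 1/4 B, 1/4 AB.
Rh cross -/- × -/- → 1 Rh-; so P(type AB, Rh-negative) = 1/4 × 1 = 1/4 per child.
P(not type AB, Rh-negative) = 3/4 for one child; (3/4)^2 = 9/16.

9/16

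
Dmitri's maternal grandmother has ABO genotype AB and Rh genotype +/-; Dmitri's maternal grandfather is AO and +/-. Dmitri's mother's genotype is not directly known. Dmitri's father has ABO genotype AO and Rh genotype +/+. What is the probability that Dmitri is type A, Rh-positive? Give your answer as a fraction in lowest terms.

5/8

Dmitri's mother's ABO genotype from AB × AO: 1/4 AA, 1/4 AB, 1/4 AO, 1/4 BO.
Crossing each possibility with the father AO and summing P(type A): 1/4·1 + 1/4·1/2 + 1/4·3/4 + 1/4·1/4 = 5/8.
Similarly for Rh via the mother's Rh distribution: P(Rh+) = 1.
Independent loci: 5/8 × 1 = 5/8.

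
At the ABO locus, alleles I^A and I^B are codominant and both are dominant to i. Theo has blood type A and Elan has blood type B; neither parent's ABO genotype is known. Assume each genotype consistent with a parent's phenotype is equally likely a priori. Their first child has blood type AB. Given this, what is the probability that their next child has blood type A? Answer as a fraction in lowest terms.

Possible genotypes: Theo ∈ {I^A I^A, I^A i}; Elan ∈ {I^B I^B, I^B i}.
Weight each parental genotype pair by prior × P(type-AB child):
  I^A I^A × I^B I^B: posterior weight 4/9; P(next child type A) = 0.
  I^A I^A × I^B i: posterior weight 2/9; P(next child type A) = 1/2.
  I^A i × I^B I^B: posterior weight 2/9; P(next child type A) = 0.
  I^A i × I^B i: posterior weight 1/9; P(next child type A) = 1/4.
Weighted sum = 5/36.

5/36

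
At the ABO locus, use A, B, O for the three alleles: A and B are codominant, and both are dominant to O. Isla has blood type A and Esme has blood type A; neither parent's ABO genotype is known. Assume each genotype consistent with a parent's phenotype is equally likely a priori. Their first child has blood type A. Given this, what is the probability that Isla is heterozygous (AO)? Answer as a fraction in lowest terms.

7/15

Possible genotypes: Isla ∈ {AA, AO}; Esme ∈ {AA, AO}.
Weight each parental genotype pair by prior × P(type-A child):
  AA × AA: posterior weight 4/15.
  AA × AO: posterior weight 4/15.
  AO × AA: posterior weight 4/15.
  AO × AO: posterior weight 1/5.
Sum the posterior weight over pairs where Isla is AO: 7/15.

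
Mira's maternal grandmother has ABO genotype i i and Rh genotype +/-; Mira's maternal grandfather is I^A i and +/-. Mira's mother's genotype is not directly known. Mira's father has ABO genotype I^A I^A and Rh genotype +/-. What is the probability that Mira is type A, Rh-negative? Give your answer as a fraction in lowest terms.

1/4

Mira's mother's ABO genotype from i i × I^A i: 1/2 I^A i, 1/2 i i.
Crossing each possibility with the father I^A I^A and summing P(type A): 1/2·1 + 1/2·1 = 1.
Similarly for Rh via the mother's Rh distribution: P(Rh-) = 1/4.
Independent loci: 1 × 1/4 = 1/4.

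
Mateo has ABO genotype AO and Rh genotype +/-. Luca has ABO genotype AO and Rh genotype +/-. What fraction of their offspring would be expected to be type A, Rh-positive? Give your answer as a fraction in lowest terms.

ABO cross AO × AO → offspring phenotypes: 1/4 O, 3/4 A.
Rh cross +/- × +/- → 3/4 Rh+, 1/4 Rh-.
Independent loci: P(type A, Rh-positive) = 3/4 × 3/4 = 9/16.

9/16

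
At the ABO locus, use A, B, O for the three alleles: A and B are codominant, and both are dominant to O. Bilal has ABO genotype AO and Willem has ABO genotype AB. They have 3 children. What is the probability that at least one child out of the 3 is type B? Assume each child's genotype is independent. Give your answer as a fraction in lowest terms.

ABO cross AO × AB → 1/2 A, 1/4 B, 1/4 AB.
So P(type B) = 1/4 per child.
P(none) = (3/4)^3 = 27/64; P(at least one) = 1 − 27/64 = 37/64.

37/64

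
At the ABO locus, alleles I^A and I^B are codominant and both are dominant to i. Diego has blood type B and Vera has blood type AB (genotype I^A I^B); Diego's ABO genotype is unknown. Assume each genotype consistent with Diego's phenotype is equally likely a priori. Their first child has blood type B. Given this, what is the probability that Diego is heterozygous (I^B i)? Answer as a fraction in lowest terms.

Possible genotypes: Diego ∈ {I^B I^B, I^B i}; Vera ∈ {I^A I^B}.
Weight each parental genotype pair by prior × P(type-B child):
  I^B I^B × I^A I^B: posterior weight 1/2.
  I^B i × I^A I^B: posterior weight 1/2.
Sum the posterior weight over pairs where Diego is I^B i: 1/2.

1/2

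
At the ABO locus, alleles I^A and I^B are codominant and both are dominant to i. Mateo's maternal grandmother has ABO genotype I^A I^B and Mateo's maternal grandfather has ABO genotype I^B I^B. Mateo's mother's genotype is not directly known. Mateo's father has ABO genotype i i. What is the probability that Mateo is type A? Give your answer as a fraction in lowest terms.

1/4

Mateo's mother's ABO genotype from I^A I^B × I^B I^B: 1/2 I^A I^B, 1/2 I^B I^B.
Crossing each possibility with the father i i and summing P(type A): 1/2·1/2 + 1/2·0 = 1/4.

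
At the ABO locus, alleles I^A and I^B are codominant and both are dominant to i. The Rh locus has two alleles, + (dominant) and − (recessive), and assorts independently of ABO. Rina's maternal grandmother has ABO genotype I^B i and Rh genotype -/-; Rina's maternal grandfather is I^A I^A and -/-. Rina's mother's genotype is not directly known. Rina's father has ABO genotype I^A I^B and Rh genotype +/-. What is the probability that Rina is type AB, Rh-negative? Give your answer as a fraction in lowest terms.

Rina's mother's ABO genotype from I^B i × I^A I^A: 1/2 I^A I^B, 1/2 I^A i.
Crossing each possibility with the father I^A I^B and summing P(type AB): 1/2·1/2 + 1/2·1/4 = 3/8.
Similarly for Rh via the mother's Rh distribution: P(Rh-) = 1/2.
Independent loci: 3/8 × 1/2 = 3/16.

3/16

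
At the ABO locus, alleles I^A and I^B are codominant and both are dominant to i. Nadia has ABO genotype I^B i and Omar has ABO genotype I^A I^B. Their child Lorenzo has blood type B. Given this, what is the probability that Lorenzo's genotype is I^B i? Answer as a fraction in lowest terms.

Cross I^B i × I^A I^B → 1/4 I^A I^B, 1/4 I^A i, 1/4 I^B I^B, 1/4 I^B i.
Type-B genotypes among offspring: I^B I^B (1/4), I^B i (1/4); total 1/2.
P(I^B i | type B) = (1/4) / (1/2) = 1/2.

1/2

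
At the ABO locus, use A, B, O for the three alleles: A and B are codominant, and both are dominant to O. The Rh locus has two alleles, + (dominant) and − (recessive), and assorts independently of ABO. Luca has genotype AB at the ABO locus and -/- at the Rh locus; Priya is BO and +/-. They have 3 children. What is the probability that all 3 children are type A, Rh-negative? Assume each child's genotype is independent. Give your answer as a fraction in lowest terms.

ABO cross AB × BO → 1/4 A, 1/2 B, 1/4 AB.
Rh cross -/- × +/- → 1/2 Rh+, 1/2 Rh-; so P(type A, Rh-negative) = 1/4 × 1/2 = 1/8 per child.
All 3 independent: (1/8)^3 = 1/512.

1/512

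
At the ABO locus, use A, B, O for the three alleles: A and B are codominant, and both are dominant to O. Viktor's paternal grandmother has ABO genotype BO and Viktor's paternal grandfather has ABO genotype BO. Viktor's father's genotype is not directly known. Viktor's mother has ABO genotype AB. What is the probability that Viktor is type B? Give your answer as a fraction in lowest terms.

Viktor's father's ABO genotype from BO × BO: 1/4 BB, 1/2 BO, 1/4 OO.
Crossing each possibility with the mother AB and summing P(type B): 1/4·1/2 + 1/2·1/2 + 1/4·1/2 = 1/2.

1/2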